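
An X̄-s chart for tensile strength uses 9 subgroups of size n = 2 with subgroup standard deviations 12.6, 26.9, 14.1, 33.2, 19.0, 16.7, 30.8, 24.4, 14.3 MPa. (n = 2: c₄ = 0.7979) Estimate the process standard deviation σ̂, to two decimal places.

26.74

s̄ = (12.6 + 26.9 + 14.1 + 33.2 + 19.0 + 16.7 + 30.8 + 24.4 + 14.3) / 9 = 21.3333
σ̂ = s̄ / c₄ = 21.3333 / 0.7979 = 26.7369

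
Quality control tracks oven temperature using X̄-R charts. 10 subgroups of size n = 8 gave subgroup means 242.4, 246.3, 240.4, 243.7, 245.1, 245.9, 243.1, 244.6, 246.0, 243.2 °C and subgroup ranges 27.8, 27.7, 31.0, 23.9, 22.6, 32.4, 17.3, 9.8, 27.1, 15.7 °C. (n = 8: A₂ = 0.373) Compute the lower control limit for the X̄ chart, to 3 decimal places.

235.293

X̄̄ = (242.4 + 246.3 + 240.4 + 243.7 + 245.1 + 245.9 + 243.1 + 244.6 + 246.0 + 243.2) / 10 = 2440.7000 / 10 = 244.0700
R̄ = (27.8 + 27.7 + 31.0 + 23.9 + 22.6 + 32.4 + 17.3 + 9.8 + 27.1 + 15.7) / 10 = 235.3000 / 10 = 23.5300
LCL = X̄̄ − A₂·R̄ = 244.0700 − 0.373 × 23.5300 = 235.2933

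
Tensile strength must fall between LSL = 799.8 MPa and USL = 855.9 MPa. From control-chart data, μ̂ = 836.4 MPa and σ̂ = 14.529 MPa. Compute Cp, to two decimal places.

Cp = (USL − LSL) / (6σ̂) = (855.9 − 799.8) / (6 × 14.529) = 56.1000 / 87.1740 = 0.6435

0.64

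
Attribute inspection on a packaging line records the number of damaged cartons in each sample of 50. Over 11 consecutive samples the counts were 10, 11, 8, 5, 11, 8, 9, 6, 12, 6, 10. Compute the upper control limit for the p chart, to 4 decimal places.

0.3356

p̄ = Σdᵢ / (k·n) = 96 / (11 × 50) = 0.17455
UCL = p̄ + 3·√(p̄(1−p̄)/n) = 0.17455 + 3 × √(0.17455×0.82545/50) = 0.17455 + 3 × 0.05368 = 0.33559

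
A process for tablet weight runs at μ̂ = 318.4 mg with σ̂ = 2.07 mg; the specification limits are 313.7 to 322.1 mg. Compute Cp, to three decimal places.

Cp = (USL − LSL) / (6σ̂) = (322.1 − 313.7) / (6 × 2.07) = 8.4000 / 12.4200 = 0.6763

0.676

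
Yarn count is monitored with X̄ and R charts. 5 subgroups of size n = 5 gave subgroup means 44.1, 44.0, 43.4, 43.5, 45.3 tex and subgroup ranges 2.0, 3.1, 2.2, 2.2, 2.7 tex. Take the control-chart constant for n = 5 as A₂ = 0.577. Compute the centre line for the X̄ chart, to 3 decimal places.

44.060

X̄̄ = (44.1 + 44.0 + 43.4 + 43.5 + 45.3) / 5 = 220.3000 / 5 = 44.0600
CL = X̄̄ = 44.0600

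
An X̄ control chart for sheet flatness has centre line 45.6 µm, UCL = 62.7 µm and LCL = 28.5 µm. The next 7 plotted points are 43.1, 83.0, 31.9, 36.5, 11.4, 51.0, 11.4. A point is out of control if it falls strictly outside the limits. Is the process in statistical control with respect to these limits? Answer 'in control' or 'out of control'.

out of control

Compare each point to [28.5, 62.7]: sample 2 = 83.0 > UCL; sample 5 = 11.4 < LCL; sample 7 = 11.4 < LCL.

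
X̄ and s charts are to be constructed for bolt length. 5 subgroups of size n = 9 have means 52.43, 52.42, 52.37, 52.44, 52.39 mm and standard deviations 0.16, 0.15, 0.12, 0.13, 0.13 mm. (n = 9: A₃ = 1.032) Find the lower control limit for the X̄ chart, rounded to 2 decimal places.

X̄̄ = (52.43 + 52.42 + 52.37 + 52.44 + 52.39) / 5 = 52.4100
s̄ = (0.16 + 0.15 + 0.12 + 0.13 + 0.13) / 5 = 0.1380
LCL = X̄̄ − A₃·s̄ = 52.4100 − 1.032 × 0.1380 = 52.2676

52.27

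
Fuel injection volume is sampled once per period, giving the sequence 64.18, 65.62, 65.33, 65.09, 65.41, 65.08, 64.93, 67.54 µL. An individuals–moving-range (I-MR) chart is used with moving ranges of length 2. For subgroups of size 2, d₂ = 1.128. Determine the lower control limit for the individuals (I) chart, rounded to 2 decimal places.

X̄ = (64.18 + 65.62 + 65.33 + 65.09 + 65.41 + 65.08 + 64.93 + 67.54) / 8 = 65.3975
Moving ranges: 1.44, 0.29, 0.24, 0.32, 0.33, 0.15, 2.61; M̄R̄ = 5.3800 / 7 = 0.7686
LCL = X̄ − 3·M̄R̄/d₂ = 65.3975 − 3 × 0.7686 / 1.128 = 63.3534

63.35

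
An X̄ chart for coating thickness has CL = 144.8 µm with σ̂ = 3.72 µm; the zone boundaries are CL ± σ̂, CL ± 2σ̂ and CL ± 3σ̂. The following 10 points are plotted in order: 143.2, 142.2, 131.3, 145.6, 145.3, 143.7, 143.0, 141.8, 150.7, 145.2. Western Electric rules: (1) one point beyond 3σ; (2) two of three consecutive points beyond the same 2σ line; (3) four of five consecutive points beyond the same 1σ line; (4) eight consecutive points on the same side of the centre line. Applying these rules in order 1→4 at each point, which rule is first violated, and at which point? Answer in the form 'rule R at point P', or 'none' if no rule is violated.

Zone of each point (C = within 1σ̂, B = 1σ̂–2σ̂, A = 2σ̂–3σ̂, * = beyond 3σ̂; sign = side of CL): 1:-C, 2:-C, 3:-*, 4:+C, 5:+C, 6:-C, 7:-C, 8:-C, 9:+B, 10:+C
Rule 1 (one point beyond the 3σ limits) is satisfied at point 3.

rule 1 at point 3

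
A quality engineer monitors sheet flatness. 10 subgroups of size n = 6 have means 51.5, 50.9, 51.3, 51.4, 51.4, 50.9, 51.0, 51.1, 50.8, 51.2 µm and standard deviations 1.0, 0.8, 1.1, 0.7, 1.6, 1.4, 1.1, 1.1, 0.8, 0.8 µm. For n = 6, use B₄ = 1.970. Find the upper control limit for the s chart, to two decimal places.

s̄ = (1.0 + 0.8 + 1.1 + 0.7 + 1.6 + 1.4 + 1.1 + 1.1 + 0.8 + 0.8) / 10 = 1.0400
UCL_s = B₄·s̄ = 1.970 × 1.0400 = 2.0488

2.05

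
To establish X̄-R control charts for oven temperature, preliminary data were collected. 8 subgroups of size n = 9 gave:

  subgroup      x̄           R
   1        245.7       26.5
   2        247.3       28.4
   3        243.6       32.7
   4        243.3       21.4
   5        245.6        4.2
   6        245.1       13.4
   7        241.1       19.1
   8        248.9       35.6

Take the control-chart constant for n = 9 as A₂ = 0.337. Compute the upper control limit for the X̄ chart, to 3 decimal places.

X̄̄ = (245.7 + 247.3 + 243.6 + 243.3 + 245.6 + 245.1 + 241.1 + 248.9) / 8 = 1960.6000 / 8 = 245.0750
R̄ = (26.5 + 28.4 + 32.7 + 21.4 + 4.2 + 13.4 + 19.1 + 35.6) / 8 = 181.3000 / 8 = 22.6625
UCL = X̄̄ + A₂·R̄ = 245.0750 + 0.337 × 22.6625 = 252.7123

252.712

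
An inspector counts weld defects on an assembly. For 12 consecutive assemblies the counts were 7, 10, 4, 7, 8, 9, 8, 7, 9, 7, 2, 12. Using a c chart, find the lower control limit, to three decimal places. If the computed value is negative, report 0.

0.000

c̄ = (7 + 10 + 4 + 7 + 8 + 9 + 8 + 7 + 9 + 7 + 2 + 12) / 12 = 90 / 12 = 7.5000
LCL = c̄ − 3√c̄ = 7.5000 − 3 × 2.7386 = -0.7158 → 0 (cannot be negative)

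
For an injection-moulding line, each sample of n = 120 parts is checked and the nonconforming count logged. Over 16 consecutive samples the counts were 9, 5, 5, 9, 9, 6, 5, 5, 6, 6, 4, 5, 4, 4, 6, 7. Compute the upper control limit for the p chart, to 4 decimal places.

0.1089

p̄ = Σdᵢ / (k·n) = 95 / (16 × 120) = 0.04948
UCL = p̄ + 3·√(p̄(1−p̄)/n) = 0.04948 + 3 × √(0.04948×0.95052/120) = 0.04948 + 3 × 0.01980 = 0.10887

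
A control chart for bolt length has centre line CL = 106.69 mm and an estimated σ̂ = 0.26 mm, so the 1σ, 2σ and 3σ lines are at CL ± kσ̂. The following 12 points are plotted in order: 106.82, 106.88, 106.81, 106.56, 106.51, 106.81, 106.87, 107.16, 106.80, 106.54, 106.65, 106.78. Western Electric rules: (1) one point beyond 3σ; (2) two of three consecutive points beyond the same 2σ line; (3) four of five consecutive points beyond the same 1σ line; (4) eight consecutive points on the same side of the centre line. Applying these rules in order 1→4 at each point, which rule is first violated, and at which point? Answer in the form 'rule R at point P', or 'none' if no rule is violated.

Zone of each point (C = within 1σ̂, B = 1σ̂–2σ̂, A = 2σ̂–3σ̂, * = beyond 3σ̂; sign = side of CL): 1:+C, 2:+C, 3:+C, 4:-C, 5:-C, 6:+C, 7:+C, 8:+B, 9:+C, 10:-C, 11:-C, 12:+C
No rule fires across all 12 points.

none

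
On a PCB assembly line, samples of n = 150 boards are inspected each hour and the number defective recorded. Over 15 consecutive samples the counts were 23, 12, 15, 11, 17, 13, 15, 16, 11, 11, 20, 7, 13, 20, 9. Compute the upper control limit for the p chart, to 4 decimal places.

0.1664

p̄ = Σdᵢ / (k·n) = 213 / (15 × 150) = 0.09467
UCL = p̄ + 3·√(p̄(1−p̄)/n) = 0.09467 + 3 × √(0.09467×0.90533/150) = 0.09467 + 3 × 0.02390 = 0.16638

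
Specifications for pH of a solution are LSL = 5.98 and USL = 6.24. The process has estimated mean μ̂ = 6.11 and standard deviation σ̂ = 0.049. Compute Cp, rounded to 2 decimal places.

0.88

Cp = (USL − LSL) / (6σ̂) = (6.24 − 5.98) / (6 × 0.049) = 0.2600 / 0.2940 = 0.8844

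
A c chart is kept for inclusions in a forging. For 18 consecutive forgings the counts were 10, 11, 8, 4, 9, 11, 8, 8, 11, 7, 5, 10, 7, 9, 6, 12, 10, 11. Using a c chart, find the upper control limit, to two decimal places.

c̄ = (10 + 11 + 8 + 4 + 9 + 11 + 8 + 8 + 11 + 7 + 5 + 10 + 7 + 9 + 6 + 12 + 10 + 11) / 18 = 157 / 18 = 8.7222
UCL = c̄ + 3√c̄ = 8.7222 + 3 × √8.7222 = 8.7222 + 3 × 2.9533 = 17.5822

17.58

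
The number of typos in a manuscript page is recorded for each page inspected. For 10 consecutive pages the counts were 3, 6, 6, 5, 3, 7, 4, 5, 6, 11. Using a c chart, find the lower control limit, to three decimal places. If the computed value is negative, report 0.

c̄ = (3 + 6 + 6 + 5 + 3 + 7 + 4 + 5 + 6 + 11) / 10 = 56 / 10 = 5.6000
LCL = c̄ − 3√c̄ = 5.6000 − 3 × 2.3664 = -1.4993 → 0 (cannot be negative)

0.000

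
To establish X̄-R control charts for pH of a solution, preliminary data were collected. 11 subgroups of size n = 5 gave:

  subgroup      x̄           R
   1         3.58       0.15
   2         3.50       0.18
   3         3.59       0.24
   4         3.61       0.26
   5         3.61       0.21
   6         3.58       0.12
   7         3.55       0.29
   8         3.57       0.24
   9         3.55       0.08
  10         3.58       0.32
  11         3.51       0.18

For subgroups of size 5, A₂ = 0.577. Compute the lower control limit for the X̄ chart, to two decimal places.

3.45

X̄̄ = (3.58 + 3.50 + 3.59 + 3.61 + 3.61 + 3.58 + 3.55 + 3.57 + 3.55 + 3.58 + 3.51) / 11 = 39.2300 / 11 = 3.5664
R̄ = (0.15 + 0.18 + 0.24 + 0.26 + 0.21 + 0.12 + 0.29 + 0.24 + 0.08 + 0.32 + 0.18) / 11 = 2.2700 / 11 = 0.2064
LCL = X̄̄ − A₂·R̄ = 3.5664 − 0.577 × 0.2064 = 3.4473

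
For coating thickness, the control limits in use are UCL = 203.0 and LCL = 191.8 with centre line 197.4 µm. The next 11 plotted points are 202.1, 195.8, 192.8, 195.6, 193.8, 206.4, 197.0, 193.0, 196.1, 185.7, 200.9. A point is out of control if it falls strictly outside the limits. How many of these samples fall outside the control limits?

2

Compare each point to [191.8, 203.0]: sample 6 = 206.4 > UCL; sample 10 = 185.7 < LCL.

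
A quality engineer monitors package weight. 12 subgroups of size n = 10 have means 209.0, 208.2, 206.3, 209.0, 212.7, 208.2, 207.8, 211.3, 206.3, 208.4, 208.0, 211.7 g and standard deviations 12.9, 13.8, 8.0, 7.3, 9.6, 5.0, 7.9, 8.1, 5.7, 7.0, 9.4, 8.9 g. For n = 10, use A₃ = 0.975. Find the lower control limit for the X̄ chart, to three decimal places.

200.491

X̄̄ = (209.0 + 208.2 + 206.3 + 209.0 + 212.7 + 208.2 + 207.8 + 211.3 + 206.3 + 208.4 + 208.0 + 211.7) / 12 = 208.9083
s̄ = (12.9 + 13.8 + 8.0 + 7.3 + 9.6 + 5.0 + 7.9 + 8.1 + 5.7 + 7.0 + 9.4 + 8.9) / 12 = 8.6333
LCL = X̄̄ − A₃·s̄ = 208.9083 − 0.975 × 8.6333 = 200.4908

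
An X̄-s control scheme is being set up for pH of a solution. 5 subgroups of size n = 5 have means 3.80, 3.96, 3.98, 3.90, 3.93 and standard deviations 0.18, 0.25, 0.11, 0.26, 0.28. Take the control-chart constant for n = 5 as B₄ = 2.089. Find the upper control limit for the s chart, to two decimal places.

0.45

s̄ = (0.18 + 0.25 + 0.11 + 0.26 + 0.28) / 5 = 0.2160
UCL_s = B₄·s̄ = 2.089 × 0.2160 = 0.4512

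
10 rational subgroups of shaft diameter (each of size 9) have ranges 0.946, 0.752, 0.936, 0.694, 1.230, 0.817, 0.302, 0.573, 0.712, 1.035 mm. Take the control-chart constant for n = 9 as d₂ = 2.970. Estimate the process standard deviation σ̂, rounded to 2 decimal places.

0.27

R̄ = (0.946 + 0.752 + 0.936 + 0.694 + 1.230 + 0.817 + 0.302 + 0.573 + 0.712 + 1.035) / 10 = 0.7997
σ̂ = R̄ / d₂ = 0.7997 / 2.970 = 0.2693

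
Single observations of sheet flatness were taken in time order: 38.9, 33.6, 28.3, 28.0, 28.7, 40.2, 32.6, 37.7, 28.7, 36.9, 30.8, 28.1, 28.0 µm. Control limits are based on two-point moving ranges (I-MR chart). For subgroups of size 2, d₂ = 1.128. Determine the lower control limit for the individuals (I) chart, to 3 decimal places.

X̄ = (38.9 + 33.6 + 28.3 + 28.0 + 28.7 + 40.2 + 32.6 + 37.7 + 28.7 + 36.9 + 30.8 + 28.1 + 28.0) / 13 = 32.3462
Moving ranges: 5.3, 5.3, 0.3, 0.7, 11.5, 7.6, 5.1, 9.0, 8.2, 6.1, 2.7, 0.1; M̄R̄ = 61.9000 / 12 = 5.1583
LCL = X̄ − 3·M̄R̄/d₂ = 32.3462 − 3 × 5.1583 / 1.128 = 18.6272

18.627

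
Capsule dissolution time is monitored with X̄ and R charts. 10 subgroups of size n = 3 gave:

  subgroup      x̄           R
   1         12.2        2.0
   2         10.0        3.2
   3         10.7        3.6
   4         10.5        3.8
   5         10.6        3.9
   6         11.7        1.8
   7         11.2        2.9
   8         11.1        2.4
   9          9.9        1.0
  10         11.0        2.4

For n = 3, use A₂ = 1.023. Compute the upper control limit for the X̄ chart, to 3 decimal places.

13.652

X̄̄ = (12.2 + 10.0 + 10.7 + 10.5 + 10.6 + 11.7 + 11.2 + 11.1 + 9.9 + 11.0) / 10 = 108.9000 / 10 = 10.8900
R̄ = (2.0 + 3.2 + 3.6 + 3.8 + 3.9 + 1.8 + 2.9 + 2.4 + 1.0 + 2.4) / 10 = 27.0000 / 10 = 2.7000
UCL = X̄̄ + A₂·R̄ = 10.8900 + 1.023 × 2.7000 = 13.6521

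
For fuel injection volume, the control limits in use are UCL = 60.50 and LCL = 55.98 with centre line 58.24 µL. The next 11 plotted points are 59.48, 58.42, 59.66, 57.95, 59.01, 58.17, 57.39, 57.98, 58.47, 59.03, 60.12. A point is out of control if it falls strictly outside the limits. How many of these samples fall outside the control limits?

All 11 points lie within [55.98, 60.50].

0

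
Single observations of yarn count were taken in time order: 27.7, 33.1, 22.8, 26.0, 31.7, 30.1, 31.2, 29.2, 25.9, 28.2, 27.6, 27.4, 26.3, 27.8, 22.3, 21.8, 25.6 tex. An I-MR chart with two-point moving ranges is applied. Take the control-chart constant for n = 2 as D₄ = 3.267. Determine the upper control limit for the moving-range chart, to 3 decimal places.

9.821

Moving ranges: 5.4, 10.3, 3.2, 5.7, 1.6, 1.1, 2.0, 3.3, 2.3, 0.6, 0.2, 1.1, 1.5, 5.5, 0.5, 3.8; M̄R̄ = 48.1000 / 16 = 3.0063
UCL_MR = D₄·M̄R̄ = 3.267 × 3.0063 = 9.8214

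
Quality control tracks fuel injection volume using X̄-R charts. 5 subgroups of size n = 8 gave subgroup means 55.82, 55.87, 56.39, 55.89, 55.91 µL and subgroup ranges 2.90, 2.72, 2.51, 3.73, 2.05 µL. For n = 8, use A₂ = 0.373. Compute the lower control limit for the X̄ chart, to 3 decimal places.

54.938

X̄̄ = (55.82 + 55.87 + 56.39 + 55.89 + 55.91) / 5 = 279.8800 / 5 = 55.9760
R̄ = (2.90 + 2.72 + 2.51 + 3.73 + 2.05) / 5 = 13.9100 / 5 = 2.7820
LCL = X̄̄ − A₂·R̄ = 55.9760 − 0.373 × 2.7820 = 54.9383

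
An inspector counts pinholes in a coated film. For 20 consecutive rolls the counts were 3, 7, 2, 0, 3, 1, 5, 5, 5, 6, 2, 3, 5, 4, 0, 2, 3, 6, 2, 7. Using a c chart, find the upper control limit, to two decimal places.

9.20

c̄ = (3 + 7 + 2 + 0 + 3 + 1 + 5 + 5 + 5 + 6 + 2 + 3 + 5 + 4 + 0 + 2 + 3 + 6 + 2 + 7) / 20 = 71 / 20 = 3.5500
UCL = c̄ + 3√c̄ = 3.5500 + 3 × √3.5500 = 3.5500 + 3 × 1.8841 = 9.2024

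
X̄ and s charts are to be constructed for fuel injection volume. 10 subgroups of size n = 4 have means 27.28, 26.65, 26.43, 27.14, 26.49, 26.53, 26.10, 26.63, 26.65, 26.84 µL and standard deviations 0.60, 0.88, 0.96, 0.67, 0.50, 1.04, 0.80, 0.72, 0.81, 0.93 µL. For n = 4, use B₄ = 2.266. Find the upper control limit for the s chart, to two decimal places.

1.79

s̄ = (0.60 + 0.88 + 0.96 + 0.67 + 0.50 + 1.04 + 0.80 + 0.72 + 0.81 + 0.93) / 10 = 0.7910
UCL_s = B₄·s̄ = 2.266 × 0.7910 = 1.7924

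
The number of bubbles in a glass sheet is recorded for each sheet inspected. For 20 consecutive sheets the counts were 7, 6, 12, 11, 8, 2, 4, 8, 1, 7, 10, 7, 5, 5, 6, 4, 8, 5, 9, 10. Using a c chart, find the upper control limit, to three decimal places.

14.544

c̄ = (7 + 6 + 12 + 11 + 8 + 2 + 4 + 8 + 1 + 7 + 10 + 7 + 5 + 5 + 6 + 4 + 8 + 5 + 9 + 10) / 20 = 135 / 20 = 6.7500
UCL = c̄ + 3√c̄ = 6.7500 + 3 × √6.7500 = 6.7500 + 3 × 2.5981 = 14.5442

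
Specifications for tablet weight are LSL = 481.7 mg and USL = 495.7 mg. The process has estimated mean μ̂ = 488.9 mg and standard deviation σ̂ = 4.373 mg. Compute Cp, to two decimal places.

Cp = (USL − LSL) / (6σ̂) = (495.7 − 481.7) / (6 × 4.373) = 14.0000 / 26.2380 = 0.5336

0.53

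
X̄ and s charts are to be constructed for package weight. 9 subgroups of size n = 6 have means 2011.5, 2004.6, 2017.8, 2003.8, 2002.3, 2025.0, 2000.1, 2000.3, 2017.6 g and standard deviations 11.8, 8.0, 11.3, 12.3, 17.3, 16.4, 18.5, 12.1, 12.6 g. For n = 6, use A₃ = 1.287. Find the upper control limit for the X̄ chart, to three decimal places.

2026.425

X̄̄ = (2011.5 + 2004.6 + 2017.8 + 2003.8 + 2002.3 + 2025.0 + 2000.1 + 2000.3 + 2017.6) / 9 = 2009.2222
s̄ = (11.8 + 8.0 + 11.3 + 12.3 + 17.3 + 16.4 + 18.5 + 12.1 + 12.6) / 9 = 13.3667
UCL = X̄̄ + A₃·s̄ = 2009.2222 + 1.287 × 13.3667 = 2026.4251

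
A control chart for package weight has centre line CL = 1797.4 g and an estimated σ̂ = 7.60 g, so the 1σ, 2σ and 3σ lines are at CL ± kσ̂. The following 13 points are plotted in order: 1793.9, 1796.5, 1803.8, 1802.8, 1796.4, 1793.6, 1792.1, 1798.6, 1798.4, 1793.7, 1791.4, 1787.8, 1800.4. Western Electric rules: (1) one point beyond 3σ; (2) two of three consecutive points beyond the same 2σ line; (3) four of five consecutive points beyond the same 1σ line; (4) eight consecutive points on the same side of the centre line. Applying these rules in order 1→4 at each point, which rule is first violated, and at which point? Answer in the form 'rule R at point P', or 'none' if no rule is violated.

none

Zone of each point (C = within 1σ̂, B = 1σ̂–2σ̂, A = 2σ̂–3σ̂, * = beyond 3σ̂; sign = side of CL): 1:-C, 2:-C, 3:+C, 4:+C, 5:-C, 6:-C, 7:-C, 8:+C, 9:+C, 10:-C, 11:-C, 12:-B, 13:+C
No rule fires across all 13 points.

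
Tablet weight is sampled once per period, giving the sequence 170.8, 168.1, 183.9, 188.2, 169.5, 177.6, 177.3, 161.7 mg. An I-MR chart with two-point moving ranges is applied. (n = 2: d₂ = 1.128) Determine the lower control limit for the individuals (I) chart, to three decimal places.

X̄ = (170.8 + 168.1 + 183.9 + 188.2 + 169.5 + 177.6 + 177.3 + 161.7) / 8 = 174.6375
Moving ranges: 2.7, 15.8, 4.3, 18.7, 8.1, 0.3, 15.6; M̄R̄ = 65.5000 / 7 = 9.3571
LCL = X̄ − 3·M̄R̄/d₂ = 174.6375 − 3 × 9.3571 / 1.128 = 149.7515

149.751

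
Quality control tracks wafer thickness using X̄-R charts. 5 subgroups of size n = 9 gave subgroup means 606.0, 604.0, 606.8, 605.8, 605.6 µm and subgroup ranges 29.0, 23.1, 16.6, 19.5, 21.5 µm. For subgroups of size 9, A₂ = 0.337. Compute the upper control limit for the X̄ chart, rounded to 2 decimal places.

X̄̄ = (606.0 + 604.0 + 606.8 + 605.8 + 605.6) / 5 = 3028.2000 / 5 = 605.6400
R̄ = (29.0 + 23.1 + 16.6 + 19.5 + 21.5) / 5 = 109.7000 / 5 = 21.9400
UCL = X̄̄ + A₂·R̄ = 605.6400 + 0.337 × 21.9400 = 613.0338

613.03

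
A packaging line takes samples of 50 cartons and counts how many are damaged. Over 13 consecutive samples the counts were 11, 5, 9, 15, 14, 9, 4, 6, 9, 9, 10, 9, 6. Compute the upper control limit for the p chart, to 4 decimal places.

0.3409

p̄ = Σdᵢ / (k·n) = 116 / (13 × 50) = 0.17846
UCL = p̄ + 3·√(p̄(1−p̄)/n) = 0.17846 + 3 × √(0.17846×0.82154/50) = 0.17846 + 3 × 0.05415 = 0.34091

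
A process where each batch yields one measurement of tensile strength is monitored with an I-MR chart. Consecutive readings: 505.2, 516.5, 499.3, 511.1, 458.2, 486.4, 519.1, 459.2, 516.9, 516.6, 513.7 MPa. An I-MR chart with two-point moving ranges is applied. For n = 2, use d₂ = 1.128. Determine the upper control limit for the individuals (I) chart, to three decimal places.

573.312

X̄ = (505.2 + 516.5 + 499.3 + 511.1 + 458.2 + 486.4 + 519.1 + 459.2 + 516.9 + 516.6 + 513.7) / 11 = 500.2000
Moving ranges: 11.3, 17.2, 11.8, 52.9, 28.2, 32.7, 59.9, 57.7, 0.3, 2.9; M̄R̄ = 274.9000 / 10 = 27.4900
UCL = X̄ + 3·M̄R̄/d₂ = 500.2000 + 3 × 27.4900 / 1.128 = 573.3117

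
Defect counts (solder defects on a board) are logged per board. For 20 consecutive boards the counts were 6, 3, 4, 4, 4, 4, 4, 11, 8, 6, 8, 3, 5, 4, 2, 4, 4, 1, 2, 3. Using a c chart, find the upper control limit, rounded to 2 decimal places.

10.86

c̄ = (6 + 3 + 4 + 4 + 4 + 4 + 4 + 11 + 8 + 6 + 8 + 3 + 5 + 4 + 2 + 4 + 4 + 1 + 2 + 3) / 20 = 90 / 20 = 4.5000
UCL = c̄ + 3√c̄ = 4.5000 + 3 × √4.5000 = 4.5000 + 3 × 2.1213 = 10.8640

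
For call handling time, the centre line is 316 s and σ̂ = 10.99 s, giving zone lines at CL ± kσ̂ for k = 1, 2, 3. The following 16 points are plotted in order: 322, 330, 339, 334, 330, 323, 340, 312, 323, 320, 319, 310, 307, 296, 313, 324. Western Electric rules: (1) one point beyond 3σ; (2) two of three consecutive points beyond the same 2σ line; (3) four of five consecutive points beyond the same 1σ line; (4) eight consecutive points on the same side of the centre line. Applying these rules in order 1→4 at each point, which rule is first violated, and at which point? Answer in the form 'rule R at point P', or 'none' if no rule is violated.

Zone of each point (C = within 1σ̂, B = 1σ̂–2σ̂, A = 2σ̂–3σ̂, * = beyond 3σ̂; sign = side of CL): 1:+C, 2:+B, 3:+A, 4:+B, 5:+B, 6:+C, 7:+A, 8:-C, 9:+C, 10:+C, 11:+C, 12:-C, 13:-C, 14:-B, 15:-C, 16:+C
Rule 3 (four of five consecutive points beyond the same 1σ limit) is satisfied at point 5.

rule 3 at point 5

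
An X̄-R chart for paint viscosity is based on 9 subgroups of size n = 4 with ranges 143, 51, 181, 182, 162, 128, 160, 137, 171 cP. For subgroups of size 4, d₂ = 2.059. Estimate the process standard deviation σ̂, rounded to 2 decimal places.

R̄ = (143 + 51 + 181 + 182 + 162 + 128 + 160 + 137 + 171) / 9 = 146.1111
σ̂ = R̄ / d₂ = 146.1111 / 2.059 = 70.9622

70.96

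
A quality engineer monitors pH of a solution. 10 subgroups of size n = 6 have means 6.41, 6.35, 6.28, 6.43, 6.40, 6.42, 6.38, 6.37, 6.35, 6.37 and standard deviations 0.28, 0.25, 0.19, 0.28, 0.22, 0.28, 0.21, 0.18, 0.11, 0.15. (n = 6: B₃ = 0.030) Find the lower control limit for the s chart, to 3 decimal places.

s̄ = (0.28 + 0.25 + 0.19 + 0.28 + 0.22 + 0.28 + 0.21 + 0.18 + 0.11 + 0.15) / 10 = 0.2150
LCL_s = B₃·s̄ = 0.030 × 0.2150 = 0.0065

0.006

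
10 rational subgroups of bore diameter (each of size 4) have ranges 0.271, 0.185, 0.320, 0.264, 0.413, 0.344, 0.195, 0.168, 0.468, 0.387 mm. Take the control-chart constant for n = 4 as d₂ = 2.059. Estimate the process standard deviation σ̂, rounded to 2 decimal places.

R̄ = (0.271 + 0.185 + 0.320 + 0.264 + 0.413 + 0.344 + 0.195 + 0.168 + 0.468 + 0.387) / 10 = 0.3015
σ̂ = R̄ / d₂ = 0.3015 / 2.059 = 0.1464

0.15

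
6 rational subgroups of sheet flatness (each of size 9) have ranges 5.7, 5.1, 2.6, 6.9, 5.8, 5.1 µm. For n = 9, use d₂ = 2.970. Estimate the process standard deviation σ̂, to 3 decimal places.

1.751

R̄ = (5.7 + 5.1 + 2.6 + 6.9 + 5.8 + 5.1) / 6 = 5.2000
σ̂ = R̄ / d₂ = 5.2000 / 2.970 = 1.7508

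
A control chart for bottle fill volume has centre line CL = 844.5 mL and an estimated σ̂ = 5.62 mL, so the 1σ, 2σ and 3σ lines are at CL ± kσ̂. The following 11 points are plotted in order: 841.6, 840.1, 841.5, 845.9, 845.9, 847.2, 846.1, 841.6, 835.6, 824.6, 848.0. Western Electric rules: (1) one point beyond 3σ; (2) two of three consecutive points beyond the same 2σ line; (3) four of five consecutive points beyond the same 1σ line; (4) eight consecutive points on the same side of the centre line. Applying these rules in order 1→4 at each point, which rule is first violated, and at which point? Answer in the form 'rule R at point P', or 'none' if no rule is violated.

Zone of each point (C = within 1σ̂, B = 1σ̂–2σ̂, A = 2σ̂–3σ̂, * = beyond 3σ̂; sign = side of CL): 1:-C, 2:-C, 3:-C, 4:+C, 5:+C, 6:+C, 7:+C, 8:-C, 9:-B, 10:-*, 11:+C
Rule 1 (one point beyond the 3σ limits) is satisfied at point 10.

rule 1 at point 10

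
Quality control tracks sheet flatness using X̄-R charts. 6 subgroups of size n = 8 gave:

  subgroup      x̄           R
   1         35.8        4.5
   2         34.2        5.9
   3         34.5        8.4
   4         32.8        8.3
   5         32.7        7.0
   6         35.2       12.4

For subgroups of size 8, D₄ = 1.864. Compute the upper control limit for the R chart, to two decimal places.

14.45

R̄ = (4.5 + 5.9 + 8.4 + 8.3 + 7.0 + 12.4) / 6 = 46.5000 / 6 = 7.7500
UCL_R = D₄·R̄ = 1.864 × 7.7500 = 14.4460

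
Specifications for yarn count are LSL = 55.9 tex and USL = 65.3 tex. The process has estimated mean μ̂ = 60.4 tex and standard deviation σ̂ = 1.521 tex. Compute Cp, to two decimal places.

1.03

Cp = (USL − LSL) / (6σ̂) = (65.3 − 55.9) / (6 × 1.521) = 9.4000 / 9.1260 = 1.0300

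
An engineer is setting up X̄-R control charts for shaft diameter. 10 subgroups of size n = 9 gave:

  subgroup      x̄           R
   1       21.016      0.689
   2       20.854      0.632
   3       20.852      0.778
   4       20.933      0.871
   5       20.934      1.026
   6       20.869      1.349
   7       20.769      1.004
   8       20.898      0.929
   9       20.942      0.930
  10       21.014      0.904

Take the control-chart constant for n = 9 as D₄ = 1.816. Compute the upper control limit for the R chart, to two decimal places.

1.65

R̄ = (0.689 + 0.632 + 0.778 + 0.871 + 1.026 + 1.349 + 1.004 + 0.929 + 0.930 + 0.904) / 10 = 9.1120 / 10 = 0.9112
UCL_R = D₄·R̄ = 1.816 × 0.9112 = 1.6547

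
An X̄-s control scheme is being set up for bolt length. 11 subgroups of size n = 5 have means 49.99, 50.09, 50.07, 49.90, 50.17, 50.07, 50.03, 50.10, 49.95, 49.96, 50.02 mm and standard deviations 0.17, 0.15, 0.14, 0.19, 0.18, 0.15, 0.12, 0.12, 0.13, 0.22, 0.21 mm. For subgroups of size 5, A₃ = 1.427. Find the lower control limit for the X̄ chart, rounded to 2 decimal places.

49.80

X̄̄ = (49.99 + 50.09 + 50.07 + 49.90 + 50.17 + 50.07 + 50.03 + 50.10 + 49.95 + 49.96 + 50.02) / 11 = 50.0318
s̄ = (0.17 + 0.15 + 0.14 + 0.19 + 0.18 + 0.15 + 0.12 + 0.12 + 0.13 + 0.22 + 0.21) / 11 = 0.1618
LCL = X̄̄ − A₃·s̄ = 50.0318 − 1.427 × 0.1618 = 49.8009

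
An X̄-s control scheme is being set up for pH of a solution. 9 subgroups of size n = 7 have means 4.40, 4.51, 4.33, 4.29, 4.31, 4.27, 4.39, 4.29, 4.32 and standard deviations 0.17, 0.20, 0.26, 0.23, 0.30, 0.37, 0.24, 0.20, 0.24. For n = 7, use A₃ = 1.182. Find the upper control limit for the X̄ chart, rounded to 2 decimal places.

4.64

X̄̄ = (4.40 + 4.51 + 4.33 + 4.29 + 4.31 + 4.27 + 4.39 + 4.29 + 4.32) / 9 = 4.3456
s̄ = (0.17 + 0.20 + 0.26 + 0.23 + 0.30 + 0.37 + 0.24 + 0.20 + 0.24) / 9 = 0.2456
UCL = X̄̄ + A₃·s̄ = 4.3456 + 1.182 × 0.2456 = 4.6358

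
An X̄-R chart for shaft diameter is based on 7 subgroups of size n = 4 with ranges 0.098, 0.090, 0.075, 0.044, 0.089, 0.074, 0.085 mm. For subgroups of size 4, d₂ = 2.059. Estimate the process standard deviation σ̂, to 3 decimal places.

R̄ = (0.098 + 0.090 + 0.075 + 0.044 + 0.089 + 0.074 + 0.085) / 7 = 0.0793
σ̂ = R̄ / d₂ = 0.0793 / 2.059 = 0.0385

0.039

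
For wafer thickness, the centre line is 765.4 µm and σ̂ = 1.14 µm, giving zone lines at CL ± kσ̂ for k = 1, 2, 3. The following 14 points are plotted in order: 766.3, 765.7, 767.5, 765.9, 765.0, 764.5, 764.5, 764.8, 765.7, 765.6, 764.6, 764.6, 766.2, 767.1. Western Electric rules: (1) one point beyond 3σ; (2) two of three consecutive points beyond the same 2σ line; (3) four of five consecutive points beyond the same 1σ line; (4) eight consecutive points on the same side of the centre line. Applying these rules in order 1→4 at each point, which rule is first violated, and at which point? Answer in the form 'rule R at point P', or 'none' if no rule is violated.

none

Zone of each point (C = within 1σ̂, B = 1σ̂–2σ̂, A = 2σ̂–3σ̂, * = beyond 3σ̂; sign = side of CL): 1:+C, 2:+C, 3:+B, 4:+C, 5:-C, 6:-C, 7:-C, 8:-C, 9:+C, 10:+C, 11:-C, 12:-C, 13:+C, 14:+B
No rule fires across all 14 points.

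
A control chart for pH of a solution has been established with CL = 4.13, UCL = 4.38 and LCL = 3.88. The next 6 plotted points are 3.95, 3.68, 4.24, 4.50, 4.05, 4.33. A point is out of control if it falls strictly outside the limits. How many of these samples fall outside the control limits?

Compare each point to [3.88, 4.38]: sample 2 = 3.68 < LCL; sample 4 = 4.50 > UCL.

2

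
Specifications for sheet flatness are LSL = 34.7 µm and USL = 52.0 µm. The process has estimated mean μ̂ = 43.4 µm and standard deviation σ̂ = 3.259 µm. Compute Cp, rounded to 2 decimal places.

Cp = (USL − LSL) / (6σ̂) = (52.0 − 34.7) / (6 × 3.259) = 17.3000 / 19.5540 = 0.8847

0.88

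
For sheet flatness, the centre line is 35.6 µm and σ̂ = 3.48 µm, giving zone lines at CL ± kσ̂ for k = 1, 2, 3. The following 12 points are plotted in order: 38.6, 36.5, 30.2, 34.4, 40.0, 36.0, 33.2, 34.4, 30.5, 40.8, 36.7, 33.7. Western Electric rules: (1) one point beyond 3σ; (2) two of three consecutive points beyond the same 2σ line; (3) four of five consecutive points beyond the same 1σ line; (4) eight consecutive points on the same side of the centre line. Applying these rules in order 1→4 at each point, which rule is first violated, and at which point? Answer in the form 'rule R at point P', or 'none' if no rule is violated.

none

Zone of each point (C = within 1σ̂, B = 1σ̂–2σ̂, A = 2σ̂–3σ̂, * = beyond 3σ̂; sign = side of CL): 1:+C, 2:+C, 3:-B, 4:-C, 5:+B, 6:+C, 7:-C, 8:-C, 9:-B, 10:+B, 11:+C, 12:-C
No rule fires across all 12 points.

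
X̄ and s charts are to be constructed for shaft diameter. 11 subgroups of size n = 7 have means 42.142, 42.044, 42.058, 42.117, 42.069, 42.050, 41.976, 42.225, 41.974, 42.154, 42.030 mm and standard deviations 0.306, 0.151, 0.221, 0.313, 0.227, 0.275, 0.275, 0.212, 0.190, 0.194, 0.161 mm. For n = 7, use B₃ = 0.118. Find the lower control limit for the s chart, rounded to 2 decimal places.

0.03

s̄ = (0.306 + 0.151 + 0.221 + 0.313 + 0.227 + 0.275 + 0.275 + 0.212 + 0.190 + 0.194 + 0.161) / 11 = 0.2295
LCL_s = B₃·s̄ = 0.118 × 0.2295 = 0.0271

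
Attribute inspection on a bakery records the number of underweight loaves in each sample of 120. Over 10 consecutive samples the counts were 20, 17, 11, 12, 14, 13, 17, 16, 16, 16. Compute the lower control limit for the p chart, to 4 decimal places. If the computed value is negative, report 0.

0.0356

p̄ = Σdᵢ / (k·n) = 152 / (10 × 120) = 0.12667
LCL = p̄ − 3·√(p̄(1−p̄)/n) = 0.12667 − 3 × 0.03036 = 0.03558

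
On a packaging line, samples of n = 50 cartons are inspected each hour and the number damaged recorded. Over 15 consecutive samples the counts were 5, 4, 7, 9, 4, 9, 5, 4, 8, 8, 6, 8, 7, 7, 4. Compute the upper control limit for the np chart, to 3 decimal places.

13.389

p̄ = Σdᵢ / (k·n) = 95 / (15 × 50) = 0.12667
UCL = np̄ + 3·√(np̄(1−p̄)) = 6.3333 + 3 × √(6.3333×0.87333) = 6.3333 + 3 × 2.3518 = 13.3888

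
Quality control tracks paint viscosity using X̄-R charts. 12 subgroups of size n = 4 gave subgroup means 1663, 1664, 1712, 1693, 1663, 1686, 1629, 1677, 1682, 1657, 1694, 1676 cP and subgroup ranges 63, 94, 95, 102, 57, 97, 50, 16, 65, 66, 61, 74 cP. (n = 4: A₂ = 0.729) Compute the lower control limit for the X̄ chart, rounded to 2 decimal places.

1623.64

X̄̄ = (1663 + 1664 + 1712 + 1693 + 1663 + 1686 + 1629 + 1677 + 1682 + 1657 + 1694 + 1676) / 12 = 20096.0000 / 12 = 1674.6667
R̄ = (63 + 94 + 95 + 102 + 57 + 97 + 50 + 16 + 65 + 66 + 61 + 74) / 12 = 840.0000 / 12 = 70.0000
LCL = X̄̄ − A₂·R̄ = 1674.6667 − 0.729 × 70.0000 = 1623.6367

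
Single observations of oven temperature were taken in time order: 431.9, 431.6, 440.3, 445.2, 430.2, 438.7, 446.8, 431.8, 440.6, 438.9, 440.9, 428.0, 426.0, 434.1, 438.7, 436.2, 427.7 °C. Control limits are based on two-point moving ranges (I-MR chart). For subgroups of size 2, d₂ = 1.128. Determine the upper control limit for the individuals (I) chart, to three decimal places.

454.292

X̄ = (431.9 + 431.6 + 440.3 + 445.2 + 430.2 + 438.7 + 446.8 + 431.8 + 440.6 + 438.9 + 440.9 + 428.0 + 426.0 + 434.1 + 438.7 + 436.2 + 427.7) / 17 = 435.7412
Moving ranges: 0.3, 8.7, 4.9, 15.0, 8.5, 8.1, 15.0, 8.8, 1.7, 2.0, 12.9, 2.0, 8.1, 4.6, 2.5, 8.5; M̄R̄ = 111.6000 / 16 = 6.9750
UCL = X̄ + 3·M̄R̄/d₂ = 435.7412 + 3 × 6.9750 / 1.128 = 454.2917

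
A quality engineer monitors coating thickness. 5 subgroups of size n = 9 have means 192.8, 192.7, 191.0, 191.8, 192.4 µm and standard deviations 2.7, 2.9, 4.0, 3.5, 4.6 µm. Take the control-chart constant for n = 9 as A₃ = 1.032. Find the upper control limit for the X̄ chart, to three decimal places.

X̄̄ = (192.8 + 192.7 + 191.0 + 191.8 + 192.4) / 5 = 192.1400
s̄ = (2.7 + 2.9 + 4.0 + 3.5 + 4.6) / 5 = 3.5400
UCL = X̄̄ + A₃·s̄ = 192.1400 + 1.032 × 3.5400 = 195.7933

195.793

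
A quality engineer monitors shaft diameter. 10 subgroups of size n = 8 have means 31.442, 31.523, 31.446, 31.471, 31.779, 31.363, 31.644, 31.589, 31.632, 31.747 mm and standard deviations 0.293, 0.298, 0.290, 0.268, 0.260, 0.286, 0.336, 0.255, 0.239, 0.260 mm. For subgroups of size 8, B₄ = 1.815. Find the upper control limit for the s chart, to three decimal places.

0.505

s̄ = (0.293 + 0.298 + 0.290 + 0.268 + 0.260 + 0.286 + 0.336 + 0.255 + 0.239 + 0.260) / 10 = 0.2785
UCL_s = B₄·s̄ = 1.815 × 0.2785 = 0.5055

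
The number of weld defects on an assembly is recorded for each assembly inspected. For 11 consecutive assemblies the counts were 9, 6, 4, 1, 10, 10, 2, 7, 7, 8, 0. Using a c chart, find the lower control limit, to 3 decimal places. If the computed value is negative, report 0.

c̄ = (9 + 6 + 4 + 1 + 10 + 10 + 2 + 7 + 7 + 8 + 0) / 11 = 64 / 11 = 5.8182
LCL = c̄ − 3√c̄ = 5.8182 − 3 × 2.4121 = -1.4181 → 0 (cannot be negative)

0.000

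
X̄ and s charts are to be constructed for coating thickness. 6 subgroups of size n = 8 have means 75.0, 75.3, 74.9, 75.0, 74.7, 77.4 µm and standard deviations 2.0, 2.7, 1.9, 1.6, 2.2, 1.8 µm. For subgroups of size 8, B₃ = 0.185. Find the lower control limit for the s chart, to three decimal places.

s̄ = (2.0 + 2.7 + 1.9 + 1.6 + 2.2 + 1.8) / 6 = 2.0333
LCL_s = B₃·s̄ = 0.185 × 2.0333 = 0.3762

0.376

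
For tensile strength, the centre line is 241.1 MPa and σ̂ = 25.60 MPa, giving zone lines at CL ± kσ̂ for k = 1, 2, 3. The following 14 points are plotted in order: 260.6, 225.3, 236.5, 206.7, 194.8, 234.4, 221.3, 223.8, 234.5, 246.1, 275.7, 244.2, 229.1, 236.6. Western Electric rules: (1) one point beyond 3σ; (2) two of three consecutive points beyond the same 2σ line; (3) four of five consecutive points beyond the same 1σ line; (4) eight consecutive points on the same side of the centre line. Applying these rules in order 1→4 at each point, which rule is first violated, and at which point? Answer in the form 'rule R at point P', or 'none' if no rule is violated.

Zone of each point (C = within 1σ̂, B = 1σ̂–2σ̂, A = 2σ̂–3σ̂, * = beyond 3σ̂; sign = side of CL): 1:+C, 2:-C, 3:-C, 4:-B, 5:-B, 6:-C, 7:-C, 8:-C, 9:-C, 10:+C, 11:+B, 12:+C, 13:-C, 14:-C
Rule 4 (eight consecutive points on the same side of the centre line) is satisfied at point 9.

rule 4 at point 9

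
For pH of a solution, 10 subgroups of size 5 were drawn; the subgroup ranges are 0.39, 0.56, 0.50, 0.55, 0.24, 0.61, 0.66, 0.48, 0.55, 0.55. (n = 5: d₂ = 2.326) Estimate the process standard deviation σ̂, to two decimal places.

0.22

R̄ = (0.39 + 0.56 + 0.50 + 0.55 + 0.24 + 0.61 + 0.66 + 0.48 + 0.55 + 0.55) / 10 = 0.5090
σ̂ = R̄ / d₂ = 0.5090 / 2.326 = 0.2188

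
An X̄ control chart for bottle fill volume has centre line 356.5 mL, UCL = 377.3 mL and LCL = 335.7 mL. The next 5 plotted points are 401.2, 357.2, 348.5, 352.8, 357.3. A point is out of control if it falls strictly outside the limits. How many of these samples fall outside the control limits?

Compare each point to [335.7, 377.3]: sample 1 = 401.2 > UCL.

1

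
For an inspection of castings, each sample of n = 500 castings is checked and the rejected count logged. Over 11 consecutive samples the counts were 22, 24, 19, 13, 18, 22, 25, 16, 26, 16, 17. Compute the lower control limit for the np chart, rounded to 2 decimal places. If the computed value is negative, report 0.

6.73

p̄ = Σdᵢ / (k·n) = 218 / (11 × 500) = 0.03964
LCL = np̄ − 3·√(np̄(1−p̄)) = 19.8182 − 3 × 4.3626 = 6.7303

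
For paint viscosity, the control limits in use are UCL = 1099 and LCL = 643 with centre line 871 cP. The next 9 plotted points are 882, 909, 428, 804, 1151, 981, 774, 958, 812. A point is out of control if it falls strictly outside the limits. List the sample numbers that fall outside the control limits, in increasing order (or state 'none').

3, 5

Compare each point to [643, 1099]: sample 3 = 428 < LCL; sample 5 = 1151 > UCL.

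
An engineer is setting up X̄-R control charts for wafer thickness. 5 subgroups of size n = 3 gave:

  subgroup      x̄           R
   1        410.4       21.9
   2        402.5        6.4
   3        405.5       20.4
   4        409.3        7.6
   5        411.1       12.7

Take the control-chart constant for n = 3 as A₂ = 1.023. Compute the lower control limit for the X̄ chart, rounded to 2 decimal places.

393.64

X̄̄ = (410.4 + 402.5 + 405.5 + 409.3 + 411.1) / 5 = 2038.8000 / 5 = 407.7600
R̄ = (21.9 + 6.4 + 20.4 + 7.6 + 12.7) / 5 = 69.0000 / 5 = 13.8000
LCL = X̄̄ − A₂·R̄ = 407.7600 − 1.023 × 13.8000 = 393.6426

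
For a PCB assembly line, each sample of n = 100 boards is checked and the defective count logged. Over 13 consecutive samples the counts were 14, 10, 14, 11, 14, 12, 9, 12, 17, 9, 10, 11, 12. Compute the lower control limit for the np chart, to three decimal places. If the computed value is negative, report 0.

p̄ = Σdᵢ / (k·n) = 155 / (13 × 100) = 0.11923
LCL = np̄ − 3·√(np̄(1−p̄)) = 11.9231 − 3 × 3.2406 = 2.2013

2.201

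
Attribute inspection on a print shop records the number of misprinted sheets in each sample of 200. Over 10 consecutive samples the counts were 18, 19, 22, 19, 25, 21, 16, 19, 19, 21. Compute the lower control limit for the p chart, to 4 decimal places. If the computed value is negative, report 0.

0.0360

p̄ = Σdᵢ / (k·n) = 199 / (10 × 200) = 0.09950
LCL = p̄ − 3·√(p̄(1−p̄)/n) = 0.09950 − 3 × 0.02117 = 0.03600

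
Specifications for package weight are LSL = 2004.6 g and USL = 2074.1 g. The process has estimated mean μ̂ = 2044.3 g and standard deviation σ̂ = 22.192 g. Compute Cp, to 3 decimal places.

0.522

Cp = (USL − LSL) / (6σ̂) = (2074.1 − 2004.6) / (6 × 22.192) = 69.5000 / 133.1520 = 0.5220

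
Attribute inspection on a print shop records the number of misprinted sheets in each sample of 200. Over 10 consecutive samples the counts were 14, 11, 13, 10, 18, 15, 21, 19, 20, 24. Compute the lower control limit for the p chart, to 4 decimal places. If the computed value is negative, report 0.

0.0241

p̄ = Σdᵢ / (k·n) = 165 / (10 × 200) = 0.08250
LCL = p̄ − 3·√(p̄(1−p̄)/n) = 0.08250 − 3 × 0.01945 = 0.02414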